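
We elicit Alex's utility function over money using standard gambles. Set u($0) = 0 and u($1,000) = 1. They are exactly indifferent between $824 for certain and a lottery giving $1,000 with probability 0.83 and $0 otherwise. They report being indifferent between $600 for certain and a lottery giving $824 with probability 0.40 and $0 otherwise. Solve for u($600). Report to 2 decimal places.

The first gamble pins u($824): it must equal 0.83·1 + 0.17·0 = 0.83.
The second indifference gives u($600) = 0.40·u($824) + 0.60·u($0) = 0.40·0.83 + 0.60·0.00 = 0.3320.

0.33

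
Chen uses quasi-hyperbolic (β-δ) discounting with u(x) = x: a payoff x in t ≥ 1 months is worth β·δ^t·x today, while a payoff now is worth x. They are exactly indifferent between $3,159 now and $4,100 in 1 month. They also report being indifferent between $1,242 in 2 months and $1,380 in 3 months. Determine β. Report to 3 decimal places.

β ≈ 0.856

From the later pair, β·δ^2·1242 = β·δ^3·1380; dividing through, δ = 1242/1380 = 0.90000.
Substituting δ into 3159 = β·δ·4100: β = 3159/(3690.000) ≈ 0.856.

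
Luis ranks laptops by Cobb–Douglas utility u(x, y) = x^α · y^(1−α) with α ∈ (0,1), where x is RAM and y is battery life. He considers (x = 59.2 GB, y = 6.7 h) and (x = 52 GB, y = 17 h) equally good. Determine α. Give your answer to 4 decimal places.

α ≈ 0.8778

Set the two utilities equal: 59.2^α·6.7^(1−α) = 52^α·17^(1−α).
Rearrange to (59.2/52)^α = (17/6.7)^(1−α) and take logs: α·0.1296778 = (1−α)·0.9311058.
With A = 0.1296778 and B = 0.9311058: α·A = (1−α)·B, so α = B/(A+B) = 0.9311058/1.0607836 ≈ 0.8778.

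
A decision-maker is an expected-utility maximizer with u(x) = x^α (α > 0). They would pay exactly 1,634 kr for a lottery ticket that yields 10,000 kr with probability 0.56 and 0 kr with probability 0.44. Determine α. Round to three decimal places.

EU(lottery) = 0.56·10000^α + 0.44·0 = 0.56·10000^α.
Setting u(1634) equal to that: 1634^α = 0.56·10000^α ⇒ (1634/10000)^α = 0.56.
α = ln(0.56) / ln(1634/10000) = -0.579818/-1.811554 ≈ 0.320.

α ≈ 0.320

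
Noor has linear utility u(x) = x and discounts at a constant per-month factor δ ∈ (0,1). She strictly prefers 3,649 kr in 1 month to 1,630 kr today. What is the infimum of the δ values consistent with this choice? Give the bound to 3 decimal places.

Comparing present values: 1630 < δ·3649.
So δ > 1630/3649 = 0.44670.

δ > 0.447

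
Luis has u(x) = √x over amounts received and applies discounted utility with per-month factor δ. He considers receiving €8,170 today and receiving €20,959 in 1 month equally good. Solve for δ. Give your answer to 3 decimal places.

δ ≈ 0.624

Indifference means u(8170) = δ · u(20959), so δ = u(8170)/u(20959).
Since u(x) = √x, δ = √(8170/20959) = 0.62435.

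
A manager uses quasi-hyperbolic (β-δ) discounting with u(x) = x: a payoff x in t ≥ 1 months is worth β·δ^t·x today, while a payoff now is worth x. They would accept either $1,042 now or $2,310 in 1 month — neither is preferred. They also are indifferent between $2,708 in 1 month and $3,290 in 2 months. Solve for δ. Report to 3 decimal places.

Both payoffs in the second observation are in the future, so β drops out: δ^1·2708 = δ^2·3290 ⇒ δ = 2708/3290 = 0.82310.

δ ≈ 0.823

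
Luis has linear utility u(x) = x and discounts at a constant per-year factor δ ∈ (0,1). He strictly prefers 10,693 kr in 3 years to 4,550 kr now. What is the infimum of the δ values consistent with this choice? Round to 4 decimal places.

Comparing present values: 4550 < δ^3·10693.
Hence δ^3 > 4550/10693 = 0.42551, and x ↦ x^(1/3) is increasing on (0,∞).
δ > (4550/10693)^(1/3) ≈ 0.7521.

δ > 0.7521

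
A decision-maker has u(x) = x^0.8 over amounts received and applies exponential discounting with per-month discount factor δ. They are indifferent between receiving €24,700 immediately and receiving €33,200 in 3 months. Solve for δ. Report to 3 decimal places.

δ ≈ 0.924

Equating discounted utilities: u(24700) = δ^3·u(33200) ⇒ δ^3 = u(24700)/u(33200).
Since u(x) = x^0.8, δ^3 = (24700/33200)^0.8 = 0.74398^0.8 = 0.78931.
So δ = 0.78931^(1/3) ≈ 0.924.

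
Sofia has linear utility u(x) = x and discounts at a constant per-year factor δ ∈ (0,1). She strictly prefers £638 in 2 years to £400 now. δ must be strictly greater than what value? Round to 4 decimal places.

Comparing present values: 400 < δ^2·638.
Dividing by 638: δ^2 > 0.62696. Both sides are positive, so the square root keeps the direction.
δ > 0.62696^(1/2) = 0.7918.

δ > 0.7918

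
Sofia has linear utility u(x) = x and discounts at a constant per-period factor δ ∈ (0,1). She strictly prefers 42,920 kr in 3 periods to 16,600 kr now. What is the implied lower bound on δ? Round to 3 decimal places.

δ > 0.729

Under u(x) = x this choice says 16600 < δ^3·42920.
So δ^3 > 16600/42920 = 0.38677; taking the cube root of both positive sides preserves the inequality.
δ > (16600/42920)^(1/3) ≈ 0.729.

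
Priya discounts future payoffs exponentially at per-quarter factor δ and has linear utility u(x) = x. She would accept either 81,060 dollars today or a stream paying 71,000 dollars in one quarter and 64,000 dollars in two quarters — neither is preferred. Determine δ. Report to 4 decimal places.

δ ≈ 0.7000

Equating present values: 81060 = 71000δ + 64000δ².
That is, 64000δ² + 71000δ − 81060 = 0, a quadratic in δ.
By the quadratic formula (taking the positive root), δ = (−71000 + √25792360000.00) / 128000 ≈ 0.7000.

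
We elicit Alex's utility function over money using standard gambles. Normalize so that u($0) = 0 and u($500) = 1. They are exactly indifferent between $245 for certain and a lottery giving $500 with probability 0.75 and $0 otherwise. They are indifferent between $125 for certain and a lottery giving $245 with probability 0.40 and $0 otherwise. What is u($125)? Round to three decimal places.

The first gamble pins u($245): it must equal 0.75·1 + 0.25·0 = 0.75.
The second indifference gives u($125) = 0.40·u($245) + 0.60·u($0) = 0.40·0.75 + 0.60·0.00 = 0.3000.

0.300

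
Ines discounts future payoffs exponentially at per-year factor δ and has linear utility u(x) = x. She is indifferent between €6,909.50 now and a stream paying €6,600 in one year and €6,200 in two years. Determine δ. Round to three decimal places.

δ ≈ 0.650

Present value of the stream is 6600·δ + 6200·δ². Indifference gives 6600δ + 6200δ² = 6909.50.
Rearranged: 6200δ² + 6600δ − 6909.50 = 0.
The positive root is δ = [−6600 + √(6600² + 4·6200·6909.50)] / (2·6200) = (−6600 + 14660.000)/12400 ≈ 0.650.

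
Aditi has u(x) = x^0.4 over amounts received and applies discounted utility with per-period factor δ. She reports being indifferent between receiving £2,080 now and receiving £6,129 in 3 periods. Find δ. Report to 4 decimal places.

δ ≈ 0.8658

Equating discounted utilities: u(2080) = δ^3·u(6129) ⇒ δ^3 = u(2080)/u(6129).
With u(x) = x^0.4: δ^3 = 2080^0.4/6129^0.4 = (2080/6129)^0.4 = 0.64904.
Hence δ = (0.64904)^(1/3) = 0.865811.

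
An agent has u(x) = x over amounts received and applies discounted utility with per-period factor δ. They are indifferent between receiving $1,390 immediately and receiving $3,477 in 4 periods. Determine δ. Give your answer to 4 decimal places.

δ ≈ 0.7952

Indifference means u(1390) = δ^4 · u(3477), so δ^4 = u(1390)/u(3477).
With u(x) = x: δ^4 = 1390/3477 = 0.39977.
So δ = 0.39977^(1/4) ≈ 0.7952.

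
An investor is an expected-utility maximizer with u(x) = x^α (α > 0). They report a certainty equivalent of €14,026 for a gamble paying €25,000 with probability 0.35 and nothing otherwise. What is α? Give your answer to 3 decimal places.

EU(lottery) = 0.35·25000^α + 0.65·0 = 0.35·25000^α.
Equating: 14026^α = 0.35·25000^α, i.e. 0.5610^α = 0.35.
Take logs: α = ln 0.35 / ln(14026/25000) ≈ 1.81642.

α ≈ 1.816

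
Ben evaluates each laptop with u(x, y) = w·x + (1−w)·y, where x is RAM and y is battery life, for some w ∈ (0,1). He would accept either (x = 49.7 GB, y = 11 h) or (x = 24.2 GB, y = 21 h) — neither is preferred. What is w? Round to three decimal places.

w = 0.282

Equating utilities: w·49.7 + (1−w)·11 = w·24.2 + (1−w)·21.
Rearranging, 25.5·w − 10·(1−w) = 0.
The marginal rate of substitution is 10/25.5, so w = 10/(25.5+10) = 0.282.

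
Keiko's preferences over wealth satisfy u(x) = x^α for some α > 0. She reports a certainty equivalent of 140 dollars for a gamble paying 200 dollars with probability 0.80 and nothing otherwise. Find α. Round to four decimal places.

α ≈ 0.6256

EU(lottery) = 0.80·200^α + 0.20·0 = 0.80·200^α.
Setting u(140) equal to that: 140^α = 0.80·200^α ⇒ (140/200)^α = 0.80.
Taking logs: α·ln(140/200) = ln(0.80), so α = -0.2231436 / -0.3566749 ≈ 0.6256.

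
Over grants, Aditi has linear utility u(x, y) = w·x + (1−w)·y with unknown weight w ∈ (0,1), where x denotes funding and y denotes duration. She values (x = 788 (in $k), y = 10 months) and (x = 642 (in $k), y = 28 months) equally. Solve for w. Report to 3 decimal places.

u(788,10) = u(642,28) means w·788 + (1−w)·10 = w·642 + (1−w)·28.
Collecting terms: w·146 = (1−w)·18.
The marginal rate of substitution is 18/146, so w = 18/(146+18) = 0.110.

w = 0.110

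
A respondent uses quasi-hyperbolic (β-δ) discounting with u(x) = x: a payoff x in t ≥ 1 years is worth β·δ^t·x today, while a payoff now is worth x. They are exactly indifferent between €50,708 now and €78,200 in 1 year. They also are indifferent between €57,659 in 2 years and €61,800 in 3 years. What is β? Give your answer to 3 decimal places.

From the later pair, β·δ^2·57659 = β·δ^3·61800; dividing through, δ = 57659/61800 = 0.93299.
Now use the now-vs-future pair: 50708 = β·δ·78200 gives β = 50708/(0.93299·78200) ≈ 0.695.

β ≈ 0.695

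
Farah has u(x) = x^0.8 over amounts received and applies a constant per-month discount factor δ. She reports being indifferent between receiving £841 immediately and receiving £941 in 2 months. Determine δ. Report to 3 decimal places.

Equating discounted utilities: u(841) = δ^2·u(941) ⇒ δ^2 = u(841)/u(941).
With u(x) = x^0.8: δ^2 = 841^0.8/941^0.8 = (841/941)^0.8 = 0.91404.
So δ = 0.91404^(1/2) ≈ 0.956.

δ ≈ 0.956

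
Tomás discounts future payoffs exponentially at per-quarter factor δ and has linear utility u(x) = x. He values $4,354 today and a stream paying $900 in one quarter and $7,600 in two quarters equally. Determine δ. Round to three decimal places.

Equating present values: 4354 = 900δ + 7600δ².
So 7600δ² + 900δ − 4354 = 0.
δ = (−900 + √(900² + 4·7600·4354)) / (2·7600) = (−900 + √133171600.00) / 15200 ≈ 0.700.

δ ≈ 0.700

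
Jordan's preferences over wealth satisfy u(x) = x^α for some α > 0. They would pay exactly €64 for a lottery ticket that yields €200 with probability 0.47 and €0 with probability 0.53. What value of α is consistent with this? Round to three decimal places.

α ≈ 0.663

The lottery's expected utility is 0.47·u(200) + 0.53·u(0) = 0.47·200^α (since u(0) = 0 for α > 0).
Equating: 64^α = 0.47·200^α, i.e. 0.3200^α = 0.47.
Take logs: α = ln 0.47 / ln(64/200) ≈ 0.66263.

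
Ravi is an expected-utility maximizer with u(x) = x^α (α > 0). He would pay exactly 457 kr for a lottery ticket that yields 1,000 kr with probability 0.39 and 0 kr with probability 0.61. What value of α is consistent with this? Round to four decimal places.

Since u(0) = 0, the lottery's EU is 0.39·1000^α.
Equating: 457^α = 0.39·1000^α, i.e. 0.4570^α = 0.39.
α = ln(0.39) / ln(457/1000) = -0.9416085/-0.7830719 ≈ 1.2025.

α ≈ 1.2025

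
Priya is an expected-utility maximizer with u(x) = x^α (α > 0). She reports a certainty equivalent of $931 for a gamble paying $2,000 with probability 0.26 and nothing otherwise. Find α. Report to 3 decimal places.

EU(lottery) = 0.26·2000^α + 0.74·0 = 0.26·2000^α.
Indifference: 931^α = 0.26·2000^α, so (931/2000)^α = 0.26.
Take logs: α = ln 0.26 / ln(931/2000) ≈ 1.76170.

α ≈ 1.762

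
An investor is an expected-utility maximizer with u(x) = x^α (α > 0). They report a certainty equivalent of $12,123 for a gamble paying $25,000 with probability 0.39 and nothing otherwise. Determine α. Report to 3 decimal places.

α ≈ 1.301

EU(lottery) = 0.39·25000^α + 0.61·0 = 0.39·25000^α.
Setting u(12123) equal to that: 12123^α = 0.39·25000^α ⇒ (12123/25000)^α = 0.39.
Take logs: α = ln 0.39 / ln(12123/25000) ≈ 1.30098.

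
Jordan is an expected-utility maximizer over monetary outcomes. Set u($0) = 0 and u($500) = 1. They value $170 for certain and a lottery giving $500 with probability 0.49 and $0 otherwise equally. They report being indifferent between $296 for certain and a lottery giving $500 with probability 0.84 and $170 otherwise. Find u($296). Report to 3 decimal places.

The first gamble pins u($170): it must equal 0.49·1 + 0.51·0 = 0.49.
The second indifference gives u($296) = 0.84·u($500) + 0.16·u($170) = 0.84·1.00 + 0.16·0.49 = 0.9184.

0.918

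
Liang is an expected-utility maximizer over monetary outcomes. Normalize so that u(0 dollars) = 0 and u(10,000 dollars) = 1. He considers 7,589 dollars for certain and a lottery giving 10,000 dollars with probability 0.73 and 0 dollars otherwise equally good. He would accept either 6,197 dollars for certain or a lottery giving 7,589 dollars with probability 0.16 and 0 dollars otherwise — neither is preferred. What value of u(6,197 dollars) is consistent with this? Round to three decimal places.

From the first indifference, u(7,589 dollars) = 0.73·u(10,000 dollars) + 0.27·u(0 dollars) = 0.73·1 + 0.27·0 = 0.73.
The second indifference gives u(6,197 dollars) = 0.16·u(7,589 dollars) + 0.84·u(0 dollars) = 0.16·0.73 + 0.84·0.00 = 0.1168.

0.117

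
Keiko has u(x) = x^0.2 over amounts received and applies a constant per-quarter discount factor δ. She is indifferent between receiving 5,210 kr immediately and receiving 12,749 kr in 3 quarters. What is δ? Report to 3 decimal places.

Indifference means u(5210) = δ^3 · u(12749), so δ^3 = u(5210)/u(12749).
Since u(x) = x^0.2, δ^3 = (5210/12749)^0.2 = 0.40866^0.2 = 0.83613.
Taking the cube root: δ = 0.83613^(1/3) ≈ 0.942.

δ ≈ 0.942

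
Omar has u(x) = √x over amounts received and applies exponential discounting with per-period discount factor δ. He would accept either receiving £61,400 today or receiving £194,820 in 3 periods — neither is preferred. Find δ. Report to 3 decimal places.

δ ≈ 0.825

Indifference means u(61400) = δ^3 · u(194820), so δ^3 = u(61400)/u(194820).
Since u(x) = √x, δ^3 = √(61400/194820) = 0.56139.
Taking the cube root: δ = 0.56139^(1/3) ≈ 0.825.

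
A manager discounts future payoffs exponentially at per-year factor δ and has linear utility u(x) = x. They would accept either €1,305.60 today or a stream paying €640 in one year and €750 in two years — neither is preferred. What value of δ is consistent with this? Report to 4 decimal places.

Equating present values: 1305.60 = 640δ + 750δ².
That is, 750δ² + 640δ − 1305.60 = 0, a quadratic in δ.
δ = (−640 + √(640² + 4·750·1305.60)) / (2·750) = (−640 + √4326400.00) / 1500 ≈ 0.9600.

δ ≈ 0.9600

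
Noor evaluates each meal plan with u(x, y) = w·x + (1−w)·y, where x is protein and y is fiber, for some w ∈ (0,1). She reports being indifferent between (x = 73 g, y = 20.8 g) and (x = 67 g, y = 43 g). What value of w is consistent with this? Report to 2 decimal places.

u(73,20.8) = u(67,43) means w·73 + (1−w)·20.8 = w·67 + (1−w)·43.
Collecting terms: w·6 = (1−w)·22.2.
So w/(1−w) = 22.2/6 = 3.7000, giving w = 22.2/(6+22.2) = 0.79.

w = 0.79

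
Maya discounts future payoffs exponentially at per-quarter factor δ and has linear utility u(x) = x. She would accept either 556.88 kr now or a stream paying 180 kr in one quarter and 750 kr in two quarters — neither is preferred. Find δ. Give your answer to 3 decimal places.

Present value of the stream is 180·δ + 750·δ². Indifference gives 180δ + 750δ² = 556.88.
Rearranged: 750δ² + 180δ − 556.88 = 0.
The positive root is δ = [−180 + √(180² + 4·750·556.88)] / (2·750) = (−180 + 1305.006)/1500 ≈ 0.750.

δ ≈ 0.750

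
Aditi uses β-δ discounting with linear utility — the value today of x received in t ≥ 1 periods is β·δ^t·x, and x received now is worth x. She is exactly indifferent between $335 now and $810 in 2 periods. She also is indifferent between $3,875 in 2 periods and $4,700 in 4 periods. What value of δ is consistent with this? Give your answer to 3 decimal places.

The second indifference involves only future payoffs, so β cancels: β·δ^2·3875 = β·δ^4·4700, giving δ^2 = 3875/4700 = 0.82447, so δ = 0.90800.

δ ≈ 0.908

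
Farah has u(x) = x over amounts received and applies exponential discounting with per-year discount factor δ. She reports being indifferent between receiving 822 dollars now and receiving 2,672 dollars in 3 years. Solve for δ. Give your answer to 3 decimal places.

δ ≈ 0.675

Indifference means u(822) = δ^3 · u(2672), so δ^3 = u(822)/u(2672).
With u(x) = x: δ^3 = 822/2672 = 0.30763.
Taking the cube root: δ = 0.30763^(1/3) ≈ 0.675.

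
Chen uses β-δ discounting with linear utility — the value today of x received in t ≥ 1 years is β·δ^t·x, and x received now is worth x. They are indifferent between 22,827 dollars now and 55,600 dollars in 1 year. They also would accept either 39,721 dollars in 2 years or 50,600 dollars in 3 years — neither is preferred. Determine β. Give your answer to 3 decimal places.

The second indifference involves only future payoffs, so β cancels: β·δ^2·39721 = β·δ^3·50600, giving δ = 39721/50600 = 0.78500.
Substituting δ into 22827 = β·δ·55600: β = 22827/(43646.000) ≈ 0.523.

β ≈ 0.523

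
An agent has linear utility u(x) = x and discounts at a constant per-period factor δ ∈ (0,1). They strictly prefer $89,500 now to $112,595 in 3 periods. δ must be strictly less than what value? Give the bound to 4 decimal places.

δ < 0.9263

Under u(x) = x this choice says 89500 > δ^3·112595.
So δ^3 < 89500/112595 = 0.79488; taking the cube root of both positive sides preserves the inequality.
δ < 0.79488^(1/3) = 0.9263.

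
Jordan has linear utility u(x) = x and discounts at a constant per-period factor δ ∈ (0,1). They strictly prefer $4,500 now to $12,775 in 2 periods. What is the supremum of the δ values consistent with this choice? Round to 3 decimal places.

δ < 0.594

The preference means 4500 > δ^2·12775.
Hence δ^2 < 4500/12775 = 0.35225, and x ↦ x^(1/2) is increasing on (0,∞).
δ < (4500/12775)^(1/2) ≈ 0.594.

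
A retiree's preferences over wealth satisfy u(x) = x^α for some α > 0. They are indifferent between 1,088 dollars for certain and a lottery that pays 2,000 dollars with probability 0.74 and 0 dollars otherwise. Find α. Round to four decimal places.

Since u(0) = 0, the lottery's EU is 0.74·2000^α.
Setting u(1088) equal to that: 1088^α = 0.74·2000^α ⇒ (1088/2000)^α = 0.74.
Taking logs: α·ln(1088/2000) = ln(0.74), so α = -0.3011051 / -0.6088060 ≈ 0.4946.

α ≈ 0.4946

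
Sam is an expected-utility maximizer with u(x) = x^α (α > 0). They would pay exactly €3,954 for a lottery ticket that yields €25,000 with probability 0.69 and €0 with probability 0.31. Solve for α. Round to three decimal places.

α ≈ 0.201

EU(lottery) = 0.69·25000^α + 0.31·0 = 0.69·25000^α.
Equating: 3954^α = 0.69·25000^α, i.e. 0.1582^α = 0.69.
α = ln(0.69) / ln(3954/25000) = -0.371064/-1.844148 ≈ 0.201.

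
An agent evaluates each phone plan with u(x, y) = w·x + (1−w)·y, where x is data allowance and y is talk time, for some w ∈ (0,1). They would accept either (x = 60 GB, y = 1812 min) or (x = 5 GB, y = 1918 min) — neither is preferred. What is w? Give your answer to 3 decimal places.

u(60,1812) = u(5,1918) means w·60 + (1−w)·1812 = w·5 + (1−w)·1918.
Rearranging, 55·w − 106·(1−w) = 0.
The marginal rate of substitution is 106/55, so w = 106/(55+106) = 0.658.

w = 0.658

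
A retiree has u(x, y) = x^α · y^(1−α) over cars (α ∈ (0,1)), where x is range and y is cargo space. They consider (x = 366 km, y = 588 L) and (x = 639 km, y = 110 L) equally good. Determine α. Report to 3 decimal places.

Set the two utilities equal: 366^α·588^(1−α) = 639^α·110^(1−α).
Rearrange to (366/639)^α = (110/588)^(1−α) and take logs: α·-0.557271 = (1−α)·-1.676247.
Thus α·(-2.233518) = -1.676247, so α = -1.676247/-2.233518 ≈ 0.750.

α ≈ 0.750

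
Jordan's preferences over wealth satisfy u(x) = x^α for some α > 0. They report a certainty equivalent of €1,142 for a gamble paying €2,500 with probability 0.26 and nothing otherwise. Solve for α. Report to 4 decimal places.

The lottery's expected utility is 0.26·u(2500) + 0.74·u(0) = 0.26·2500^α (since u(0) = 0 for α > 0).
Equating: 1142^α = 0.26·2500^α, i.e. 0.4568^α = 0.26.
α = ln(0.26) / ln(1142/2500) = -1.3470736/-0.7835096 ≈ 1.7193.

α ≈ 1.7193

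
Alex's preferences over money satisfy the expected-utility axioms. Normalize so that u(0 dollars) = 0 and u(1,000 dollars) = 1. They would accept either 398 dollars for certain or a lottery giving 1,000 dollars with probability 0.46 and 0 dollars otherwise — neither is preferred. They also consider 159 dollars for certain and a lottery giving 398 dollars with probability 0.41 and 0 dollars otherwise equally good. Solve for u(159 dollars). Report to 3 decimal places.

First, u(398 dollars) = 0.46·u(1,000 dollars) + 0.54·u(0 dollars) = 0.46.
Then u(159 dollars) = 0.41·u(398 dollars) + 0.59·u(0 dollars) = 0.41·0.46 + 0.59·0.00 = 0.1886.

0.189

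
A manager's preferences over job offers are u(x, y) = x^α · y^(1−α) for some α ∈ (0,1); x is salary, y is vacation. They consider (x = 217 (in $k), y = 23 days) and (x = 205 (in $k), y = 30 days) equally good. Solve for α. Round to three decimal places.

α ≈ 0.824

Indifference: 217^α · 23^(1−α) = 205^α · 30^(1−α).
(217/205)^α = (30/23)^(1−α); take logs: α·ln(217/205) = (1−α)·ln(30/23), i.e. α·0.056887 = (1−α)·0.265703.
With A = 0.056887 and B = 0.265703: α·A = (1−α)·B, so α = B/(A+B) = 0.265703/0.322590 ≈ 0.824.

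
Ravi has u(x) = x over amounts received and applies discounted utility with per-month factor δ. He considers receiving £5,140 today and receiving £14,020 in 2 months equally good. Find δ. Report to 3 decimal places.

The payoff in 2 months is discounted by δ^2, so u(5140) = δ^2·u(14020) and δ^2 = u(5140)/u(14020).
With u(x) = x: δ^2 = 5140/14020 = 0.36662.
Hence δ = (0.36662)^(1/2) = 0.60549.

δ ≈ 0.605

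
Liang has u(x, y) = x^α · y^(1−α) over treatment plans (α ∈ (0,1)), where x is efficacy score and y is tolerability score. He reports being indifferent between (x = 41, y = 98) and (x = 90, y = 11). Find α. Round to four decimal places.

α ≈ 0.7356

The Cobb–Douglas utilities coincide, so 41^α·98^(1−α) = 90^α·11^(1−α).
Rearrange to (41/90)^α = (11/98)^(1−α) and take logs: α·-0.7862376 = (1−α)·-2.1870722.
So α/(1−α) = (-2.1870722)/(-0.7862376) = 2.7816937, and α = 2.7816937/3.7816937 ≈ 0.7356.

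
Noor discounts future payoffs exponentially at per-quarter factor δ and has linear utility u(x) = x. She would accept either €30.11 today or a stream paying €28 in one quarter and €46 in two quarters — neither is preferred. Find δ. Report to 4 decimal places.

The stream is worth 28δ + 46δ² today, so 28δ + 46δ² = 30.11.
That is, 46δ² + 28δ − 30.11 = 0, a quadratic in δ.
By the quadratic formula (taking the positive root), δ = (−28 + √6324.24) / 92 ≈ 0.5601.

δ ≈ 0.5601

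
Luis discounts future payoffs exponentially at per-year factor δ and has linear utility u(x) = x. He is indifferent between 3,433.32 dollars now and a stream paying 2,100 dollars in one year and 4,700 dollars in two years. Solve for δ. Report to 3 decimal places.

The stream is worth 2100δ + 4700δ² today, so 2100δ + 4700δ² = 3433.32.
Rearranged: 4700δ² + 2100δ − 3433.32 = 0.
By the quadratic formula (taking the positive root), δ = (−2100 + √68956416.00) / 9400 ≈ 0.660.

δ ≈ 0.660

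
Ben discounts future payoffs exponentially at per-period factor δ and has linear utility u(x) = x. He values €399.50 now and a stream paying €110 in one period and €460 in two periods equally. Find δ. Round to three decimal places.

δ ≈ 0.820

The stream is worth 110δ + 460δ² today, so 110δ + 460δ² = 399.50.
So 460δ² + 110δ − 399.50 = 0.
By the quadratic formula (taking the positive root), δ = (−110 + √747180.00) / 920 ≈ 0.820.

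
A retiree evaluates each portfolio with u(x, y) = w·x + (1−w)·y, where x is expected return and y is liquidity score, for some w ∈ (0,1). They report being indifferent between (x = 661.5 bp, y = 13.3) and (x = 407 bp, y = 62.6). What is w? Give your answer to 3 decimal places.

Indifference: w·661.5 + (1−w)·13.3 = w·407 + (1−w)·62.6.
Collecting terms: w·254.5 = (1−w)·49.3.
Hence w = 49.3/(254.5+49.3) = 49.3/303.8 = 0.162.

w = 0.162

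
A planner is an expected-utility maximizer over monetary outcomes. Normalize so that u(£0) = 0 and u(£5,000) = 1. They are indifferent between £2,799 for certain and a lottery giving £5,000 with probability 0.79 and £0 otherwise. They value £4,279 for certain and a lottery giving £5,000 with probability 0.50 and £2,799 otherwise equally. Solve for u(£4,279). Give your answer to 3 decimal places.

0.895

First, u(£2,799) = 0.79·u(£5,000) + 0.21·u(£0) = 0.79.
The second indifference gives u(£4,279) = 0.50·u(£5,000) + 0.50·u(£2,799) = 0.50·1.00 + 0.50·0.79 = 0.8950.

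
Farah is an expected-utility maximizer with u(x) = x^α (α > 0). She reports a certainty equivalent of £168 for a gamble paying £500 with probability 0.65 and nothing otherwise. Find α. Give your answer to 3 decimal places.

EU(lottery) = 0.65·500^α + 0.35·0 = 0.65·500^α.
Indifference: 168^α = 0.65·500^α, so (168/500)^α = 0.65.
α = ln(0.65) / ln(168/500) = -0.430783/-1.090644 ≈ 0.395.

α ≈ 0.395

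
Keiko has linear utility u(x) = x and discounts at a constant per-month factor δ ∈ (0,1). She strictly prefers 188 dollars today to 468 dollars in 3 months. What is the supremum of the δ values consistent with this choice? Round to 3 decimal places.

Comparing present values: 188 > δ^3·468.
Hence δ^3 < 188/468 = 0.40171, and x ↦ x^(1/3) is increasing on (0,∞).
δ < 0.40171^(1/3) = 0.738.

δ < 0.738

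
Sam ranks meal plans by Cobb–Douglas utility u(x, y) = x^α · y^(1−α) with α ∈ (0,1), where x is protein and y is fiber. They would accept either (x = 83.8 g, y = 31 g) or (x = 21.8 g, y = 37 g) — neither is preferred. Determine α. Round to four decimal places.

α ≈ 0.1161

Indifference: 83.8^α · 31^(1−α) = 21.8^α · 37^(1−α).
(83.8/21.8)^α = (37/31)^(1−α); take logs: α·ln(83.8/21.8) = (1−α)·ln(37/31), i.e. α·1.3465230 = (1−α)·0.1769307.
Thus α·(1.5234537) = 0.1769307, so α = 0.1769307/1.5234537 ≈ 0.1161.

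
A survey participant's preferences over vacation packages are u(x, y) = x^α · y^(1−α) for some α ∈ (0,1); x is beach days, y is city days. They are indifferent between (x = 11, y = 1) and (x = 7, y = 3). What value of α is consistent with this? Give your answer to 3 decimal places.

α ≈ 0.709

Set the two utilities equal: 11^α·1^(1−α) = 7^α·3^(1−α).
Rearrange to (11/7)^α = (3/1)^(1−α) and take logs: α·0.451985 = (1−α)·1.098612.
So α/(1−α) = (1.098612)/(0.451985) = 2.430638, and α = 2.430638/3.430638 ≈ 0.709.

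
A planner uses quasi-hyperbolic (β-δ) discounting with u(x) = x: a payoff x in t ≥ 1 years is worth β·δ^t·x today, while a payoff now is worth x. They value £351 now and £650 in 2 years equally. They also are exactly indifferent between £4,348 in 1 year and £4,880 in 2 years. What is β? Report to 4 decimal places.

Both payoffs in the second observation are in the future, so β drops out: δ^1·4348 = δ^2·4880 ⇒ δ = 4348/4880 = 0.89098.
The first indifference: 351 = β·δ^2·650, so β = 351/(δ^2·650) = 351/(0.79385·650) ≈ 0.6802.

β ≈ 0.6802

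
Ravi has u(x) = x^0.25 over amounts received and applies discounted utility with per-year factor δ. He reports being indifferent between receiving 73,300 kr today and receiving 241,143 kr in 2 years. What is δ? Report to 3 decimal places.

The payoff in 2 years is discounted by δ^2, so u(73300) = δ^2·u(241143) and δ^2 = u(73300)/u(241143).
Since u(x) = x^0.25, δ^2 = (73300/241143)^0.25 = 0.30397^0.25 = 0.74252.
So δ = 0.74252^(1/2) ≈ 0.862.

δ ≈ 0.862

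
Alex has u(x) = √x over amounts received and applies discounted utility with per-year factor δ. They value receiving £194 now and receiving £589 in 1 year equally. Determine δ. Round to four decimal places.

δ ≈ 0.5739

The payoff in 1 year is discounted by δ, so u(194) = δ·u(589) and δ = u(194)/u(589).
With u(x) = √x: δ = √194/√589 = √(194/589) = 0.57391.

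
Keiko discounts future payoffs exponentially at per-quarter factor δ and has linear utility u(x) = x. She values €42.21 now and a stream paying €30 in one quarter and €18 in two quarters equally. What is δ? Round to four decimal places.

δ ≈ 0.9101

Equating present values: 42.21 = 30δ + 18δ².
Rearranged: 18δ² + 30δ − 42.21 = 0.
δ = (−30 + √(30² + 4·18·42.21)) / (2·18) = (−30 + √3939.12) / 36 ≈ 0.9101.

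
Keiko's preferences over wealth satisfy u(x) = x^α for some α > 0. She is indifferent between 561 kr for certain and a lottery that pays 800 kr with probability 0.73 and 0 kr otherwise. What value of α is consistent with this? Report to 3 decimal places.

Since u(0) = 0, the lottery's EU is 0.73·800^α.
Equating: 561^α = 0.73·800^α, i.e. 0.7013^α = 0.73.
Taking logs: α·ln(561/800) = ln(0.73), so α = -0.314711 / -0.354891 ≈ 0.887.

α ≈ 0.887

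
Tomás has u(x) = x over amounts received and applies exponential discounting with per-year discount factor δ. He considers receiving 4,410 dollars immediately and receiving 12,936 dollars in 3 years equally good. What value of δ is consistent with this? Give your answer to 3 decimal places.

Indifference means u(4410) = δ^3 · u(12936), so δ^3 = u(4410)/u(12936).
With u(x) = x: δ^3 = 4410/12936 = 0.34091.
Taking the cube root: δ = 0.34091^(1/3) ≈ 0.699.

δ ≈ 0.699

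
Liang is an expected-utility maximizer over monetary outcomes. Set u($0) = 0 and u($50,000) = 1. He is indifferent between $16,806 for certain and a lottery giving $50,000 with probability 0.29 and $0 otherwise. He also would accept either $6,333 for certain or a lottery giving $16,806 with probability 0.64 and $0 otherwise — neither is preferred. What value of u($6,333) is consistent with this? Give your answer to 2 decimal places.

From the first indifference, u($16,806) = 0.29·u($50,000) + 0.71·u($0) = 0.29·1 + 0.71·0 = 0.29.
Then u($6,333) = 0.64·u($16,806) + 0.36·u($0) = 0.64·0.29 + 0.36·0.00 = 0.1856.

0.19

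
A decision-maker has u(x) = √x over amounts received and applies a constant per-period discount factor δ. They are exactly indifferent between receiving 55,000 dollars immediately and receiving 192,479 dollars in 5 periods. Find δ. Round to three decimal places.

δ ≈ 0.882

The payoff in 5 periods is discounted by δ^5, so u(55000) = δ^5·u(192479) and δ^5 = u(55000)/u(192479).
Since u(x) = √x, δ^5 = √(55000/192479) = 0.53455.
Hence δ = (0.53455)^(1/5) = 0.88226.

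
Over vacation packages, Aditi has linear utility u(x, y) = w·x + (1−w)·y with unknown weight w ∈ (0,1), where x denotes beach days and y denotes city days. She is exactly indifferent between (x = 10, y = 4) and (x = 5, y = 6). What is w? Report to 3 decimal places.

w = 0.286

Equating utilities: w·10 + (1−w)·4 = w·5 + (1−w)·6.
Collecting terms: w·5 = (1−w)·2.
The marginal rate of substitution is 2/5, so w = 2/(5+2) = 0.286.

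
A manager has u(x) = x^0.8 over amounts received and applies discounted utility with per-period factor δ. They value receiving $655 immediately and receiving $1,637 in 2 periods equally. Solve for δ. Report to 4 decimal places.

δ ≈ 0.6932

Equating discounted utilities: u(655) = δ^2·u(1637) ⇒ δ^2 = u(655)/u(1637).
Since u(x) = x^0.8, δ^2 = (655/1637)^0.8 = 0.40012^0.8 = 0.48057.
Taking the square root: δ = 0.48057^(1/2) ≈ 0.6932.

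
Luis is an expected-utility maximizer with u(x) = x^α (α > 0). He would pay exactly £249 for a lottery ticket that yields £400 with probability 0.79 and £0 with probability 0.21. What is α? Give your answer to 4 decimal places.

α ≈ 0.4973

The lottery's expected utility is 0.79·u(400) + 0.21·u(0) = 0.79·400^α (since u(0) = 0 for α > 0).
Indifference: 249^α = 0.79·400^α, so (249/400)^α = 0.79.
Take logs: α = ln 0.79 / ln(249/400) ≈ 0.497292.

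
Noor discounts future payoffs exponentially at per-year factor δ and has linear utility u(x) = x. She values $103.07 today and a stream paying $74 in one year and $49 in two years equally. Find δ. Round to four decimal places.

δ ≈ 0.8800

Present value of the stream is 74·δ + 49·δ². Indifference gives 74δ + 49δ² = 103.07.
Rearranged: 49δ² + 74δ − 103.07 = 0.
δ = (−74 + √(74² + 4·49·103.07)) / (2·49) = (−74 + √25677.72) / 98 ≈ 0.8800.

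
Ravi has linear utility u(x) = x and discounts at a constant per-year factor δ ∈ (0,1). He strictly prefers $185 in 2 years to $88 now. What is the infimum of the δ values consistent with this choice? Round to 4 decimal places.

δ > 0.6897

The preference means 88 < δ^2·185.
Dividing by 185: δ^2 > 0.47568. Both sides are positive, so the square root keeps the direction.
δ > (88/185)^(1/2) ≈ 0.6897.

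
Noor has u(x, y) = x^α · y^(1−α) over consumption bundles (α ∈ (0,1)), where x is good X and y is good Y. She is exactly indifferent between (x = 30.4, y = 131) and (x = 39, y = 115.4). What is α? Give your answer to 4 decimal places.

α ≈ 0.3373

Indifference: 30.4^α · 131^(1−α) = 39^α · 115.4^(1−α).
Taking logs: α·ln 30.4 + (1−α)·ln 131 = α·ln 39 + (1−α)·ln 115.4, i.e. α·-0.2491190 = (1−α)·-0.1267930.
Thus α·(-0.3759120) = -0.1267930, so α = -0.1267930/-0.3759120 ≈ 0.3373.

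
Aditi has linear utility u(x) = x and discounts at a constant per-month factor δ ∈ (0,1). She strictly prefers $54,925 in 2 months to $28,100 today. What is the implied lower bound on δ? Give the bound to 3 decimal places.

The preference means 28100 < δ^2·54925.
So δ^2 > 28100/54925 = 0.51161; taking the square root of both positive sides preserves the inequality.
δ > 0.51161^(1/2) = 0.715.

δ > 0.715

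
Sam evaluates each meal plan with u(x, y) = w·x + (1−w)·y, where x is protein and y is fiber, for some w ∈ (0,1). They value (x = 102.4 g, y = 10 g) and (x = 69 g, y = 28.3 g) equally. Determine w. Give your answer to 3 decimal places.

w = 0.354

Indifference: w·102.4 + (1−w)·10 = w·69 + (1−w)·28.3.
Rearranging, 33.4·w − 18.3·(1−w) = 0.
Hence w = 18.3/(33.4+18.3) = 18.3/51.7 = 0.354.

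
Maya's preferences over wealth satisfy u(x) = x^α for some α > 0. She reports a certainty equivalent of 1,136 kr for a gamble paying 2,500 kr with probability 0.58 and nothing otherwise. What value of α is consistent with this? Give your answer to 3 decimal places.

EU(lottery) = 0.58·2500^α + 0.42·0 = 0.58·2500^α.
Indifference: 1136^α = 0.58·2500^α, so (1136/2500)^α = 0.58.
Take logs: α = ln 0.58 / ln(1136/2500) ≈ 0.69060.

α ≈ 0.691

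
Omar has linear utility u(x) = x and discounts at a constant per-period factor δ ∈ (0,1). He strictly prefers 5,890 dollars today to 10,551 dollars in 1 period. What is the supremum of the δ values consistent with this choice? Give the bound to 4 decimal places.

δ < 0.5582

Comparing present values: 5890 > δ·10551.
So δ < 5890/10551 = 0.55824.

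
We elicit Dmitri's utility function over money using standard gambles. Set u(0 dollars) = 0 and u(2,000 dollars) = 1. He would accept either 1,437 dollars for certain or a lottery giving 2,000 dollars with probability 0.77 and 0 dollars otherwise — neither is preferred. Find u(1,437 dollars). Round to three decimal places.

u(1,437 dollars) equals the lottery's expected utility: 0.77·1 + 0.23·0 = 0.77.

0.770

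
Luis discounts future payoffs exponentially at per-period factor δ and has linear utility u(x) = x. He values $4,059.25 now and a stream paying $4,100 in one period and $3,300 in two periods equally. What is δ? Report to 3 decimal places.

Equating present values: 4059.25 = 4100δ + 3300δ².
So 3300δ² + 4100δ − 4059.25 = 0.
By the quadratic formula (taking the positive root), δ = (−4100 + √70392100.00) / 6600 ≈ 0.650.

δ ≈ 0.650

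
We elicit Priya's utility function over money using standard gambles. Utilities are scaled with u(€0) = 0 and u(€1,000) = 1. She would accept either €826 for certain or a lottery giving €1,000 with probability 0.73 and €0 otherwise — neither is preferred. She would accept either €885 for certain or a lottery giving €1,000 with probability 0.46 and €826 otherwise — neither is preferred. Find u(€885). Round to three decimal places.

From the first indifference, u(€826) = 0.73·u(€1,000) + 0.27·u(€0) = 0.73·1 + 0.27·0 = 0.73.
The second indifference gives u(€885) = 0.46·u(€1,000) + 0.54·u(€826) = 0.46·1.00 + 0.54·0.73 = 0.8542.

0.854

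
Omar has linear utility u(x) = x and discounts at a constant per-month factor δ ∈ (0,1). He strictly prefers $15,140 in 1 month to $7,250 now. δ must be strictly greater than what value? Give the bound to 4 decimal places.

δ > 0.4789

The preference means 7250 < δ·15140.
So δ > 7250/15140 = 0.47886.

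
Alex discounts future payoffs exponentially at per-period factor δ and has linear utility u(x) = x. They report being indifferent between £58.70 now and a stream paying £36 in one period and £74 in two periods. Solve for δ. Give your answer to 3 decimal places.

δ ≈ 0.680

Equating present values: 58.70 = 36δ + 74δ².
So 74δ² + 36δ − 58.70 = 0.
By the quadratic formula (taking the positive root), δ = (−36 + √18671.20) / 148 ≈ 0.680.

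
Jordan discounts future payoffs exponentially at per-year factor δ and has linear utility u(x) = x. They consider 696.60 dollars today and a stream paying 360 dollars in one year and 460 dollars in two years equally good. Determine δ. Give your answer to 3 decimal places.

δ ≈ 0.900

The stream is worth 360δ + 460δ² today, so 360δ + 460δ² = 696.60.
Rearranged: 460δ² + 360δ − 696.60 = 0.
By the quadratic formula (taking the positive root), δ = (−360 + √1411344.00) / 920 ≈ 0.900.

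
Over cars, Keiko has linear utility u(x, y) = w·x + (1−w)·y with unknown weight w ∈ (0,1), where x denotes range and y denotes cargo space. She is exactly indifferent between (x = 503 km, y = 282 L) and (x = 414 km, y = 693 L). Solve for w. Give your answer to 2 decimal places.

u(503,282) = u(414,693) means w·503 + (1−w)·282 = w·414 + (1−w)·693.
Rearranging, 89·w − 411·(1−w) = 0.
The marginal rate of substitution is 411/89, so w = 411/(89+411) = 0.82.

w = 0.82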